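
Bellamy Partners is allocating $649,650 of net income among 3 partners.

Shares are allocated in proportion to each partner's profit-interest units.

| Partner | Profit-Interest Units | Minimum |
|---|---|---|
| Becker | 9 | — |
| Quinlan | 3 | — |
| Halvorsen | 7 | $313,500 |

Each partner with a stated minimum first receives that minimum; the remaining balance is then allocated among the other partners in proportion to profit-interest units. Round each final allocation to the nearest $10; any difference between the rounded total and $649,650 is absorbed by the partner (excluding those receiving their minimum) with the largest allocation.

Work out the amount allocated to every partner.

Fund the minimums — Halvorsen $313,500. Balance $336,150.
Balance split over remaining profit-interest units 12: Becker 252,112.50 → $252,110; Quinlan 84,037.50 → $84,040.

Becker: $252,110 · Quinlan: $84,040 · Halvorsen: $313,500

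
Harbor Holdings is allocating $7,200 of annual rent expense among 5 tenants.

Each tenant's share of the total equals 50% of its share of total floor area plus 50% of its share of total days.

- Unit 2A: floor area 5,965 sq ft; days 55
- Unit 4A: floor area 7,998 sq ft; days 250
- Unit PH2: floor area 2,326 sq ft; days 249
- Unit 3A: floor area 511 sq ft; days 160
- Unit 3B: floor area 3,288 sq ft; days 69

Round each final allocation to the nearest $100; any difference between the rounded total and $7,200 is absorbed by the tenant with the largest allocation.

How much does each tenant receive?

Unit 2A: $1,300; Unit 4A: $2,600; Unit PH2: $1,600; Unit 3A: $800; Unit 3B: $900

Floor area total 20,088; days total 783.
Combined weights (50% floor area + 50% days): Unit 2A 0.1836; Unit 4A 0.3587; Unit PH2 0.2169; Unit 3A 0.1149; Unit 3B 0.1259.
Pro-rata amounts: Unit 2A 1,321.87; Unit 4A 2,582.76; Unit PH2 1,561.67; Unit 3A 827.21; Unit 3B 906.49.
At nearest $100: Unit 2A $1,300; Unit 4A $2,600; Unit PH2 $1,600; Unit 3A $800; Unit 3B $900. Sum = $7,200.
Rounded total matches; no reconciliation needed.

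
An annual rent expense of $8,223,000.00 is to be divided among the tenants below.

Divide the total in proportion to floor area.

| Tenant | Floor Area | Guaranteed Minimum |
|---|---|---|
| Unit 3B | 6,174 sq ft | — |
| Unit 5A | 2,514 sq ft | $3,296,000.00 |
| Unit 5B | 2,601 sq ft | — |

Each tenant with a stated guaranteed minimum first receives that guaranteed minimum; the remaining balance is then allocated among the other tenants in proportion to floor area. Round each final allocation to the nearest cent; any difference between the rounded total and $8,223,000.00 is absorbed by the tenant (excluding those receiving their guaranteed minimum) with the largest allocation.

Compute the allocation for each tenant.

Fund the minimums — Unit 5A $3,296,000.00. Remaining pool $4,927,000.00.
Remaining pool split over remaining floor area 8,775: Unit 3B 3,466,586.6667 → $3,466,586.67; Unit 5B 1,460,413.3333 → $1,460,413.33.

Unit 3B: $3,466,586.67 · Unit 5A: $3,296,000.00 · Unit 5B: $1,460,413.33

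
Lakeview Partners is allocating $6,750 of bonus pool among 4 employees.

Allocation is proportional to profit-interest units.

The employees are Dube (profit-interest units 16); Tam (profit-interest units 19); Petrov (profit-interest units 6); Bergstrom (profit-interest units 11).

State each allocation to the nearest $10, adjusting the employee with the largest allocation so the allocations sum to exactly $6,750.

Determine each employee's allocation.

Dube: $2,080 · Tam: $2,460 · Petrov: $780 · Bergstrom: $1,430

Combined profit-interest units = 52.
Unrounded shares: Dube 16/52 × $6,750 = 2,076.92; Tam 19/52 × $6,750 = 2,466.35; Petrov 6/52 × $6,750 = 778.85; Bergstrom 11/52 × $6,750 = 1,427.88.
Rounded to nearest $10: Dube $2,080; Tam $2,470; Petrov $780; Bergstrom $1,430. Sum = $6,760.
Difference $6,750 − $6,760 = −$10 applied to largest allocation (Tam): Tam becomes $2,460.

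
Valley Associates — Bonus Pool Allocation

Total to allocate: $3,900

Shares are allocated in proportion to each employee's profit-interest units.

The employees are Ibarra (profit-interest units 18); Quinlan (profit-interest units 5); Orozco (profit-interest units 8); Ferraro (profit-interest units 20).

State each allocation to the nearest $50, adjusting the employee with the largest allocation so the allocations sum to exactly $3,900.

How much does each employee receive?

Profit-interest units total: 51.
Proportional shares: Ibarra 18/51 × $3,900 = 1,376.47; Quinlan 5/51 × $3,900 = 382.35; Orozco 8/51 × $3,900 = 611.76; Ferraro 20/51 × $3,900 = 1,529.41.
At nearest $50: Ibarra $1,400; Quinlan $400; Orozco $600; Ferraro $1,550. Sum = $3,950.
Difference $3,900 − $3,950 = −$50 applied to largest allocation (Ferraro): Ferraro becomes $1,500.

Ibarra: $1,400 · Quinlan: $400 · Orozco: $600 · Ferraro: $1,500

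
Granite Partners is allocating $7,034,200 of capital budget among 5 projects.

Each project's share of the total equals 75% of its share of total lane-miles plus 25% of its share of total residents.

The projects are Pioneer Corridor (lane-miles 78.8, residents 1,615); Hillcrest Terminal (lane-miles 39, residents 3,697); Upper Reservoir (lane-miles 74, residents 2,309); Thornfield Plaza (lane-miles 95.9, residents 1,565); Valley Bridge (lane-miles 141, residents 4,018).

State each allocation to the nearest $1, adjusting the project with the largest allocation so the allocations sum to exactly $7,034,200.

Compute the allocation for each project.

Pioneer Corridor: $1,184,816 | Hillcrest Terminal: $972,318 | Upper Reservoir: $1,218,176 | Thornfield Plaza: $1,388,592 | Valley Bridge: $2,270,298

Lane-miles total 428.7; residents total 13,204.
Composite weights (75% lane-miles + 25% residents): Pioneer Corridor 0.1684; Hillcrest Terminal 0.1382; Upper Reservoir 0.1732; Thornfield Plaza 0.1974; Valley Bridge 0.3228.
Unrounded shares: Pioneer Corridor 1,184,816.01; Hillcrest Terminal 972,318.19; Upper Reservoir 1,218,175.54; Thornfield Plaza 1,388,592.16; Valley Bridge 2,270,298.10.
After rounding ($1): Pioneer Corridor $1,184,816; Hillcrest Terminal $972,318; Upper Reservoir $1,218,176; Thornfield Plaza $1,388,592; Valley Bridge $2,270,298. Sum = $7,034,200.
Sum already equals the total — no adjustment.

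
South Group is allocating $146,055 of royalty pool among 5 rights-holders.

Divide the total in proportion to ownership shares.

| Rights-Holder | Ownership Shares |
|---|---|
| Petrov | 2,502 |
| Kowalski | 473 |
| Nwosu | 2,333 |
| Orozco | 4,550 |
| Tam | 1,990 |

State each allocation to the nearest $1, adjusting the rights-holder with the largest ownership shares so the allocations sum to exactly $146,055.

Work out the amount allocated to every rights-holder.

Total ownership shares = 11,848.
Proportional shares: Petrov 2,502/11,848 × $146,055 = 30,843.15; Kowalski 473/11,848 × $146,055 = 5,830.86; Nwosu 2,333/11,848 × $146,055 = 28,759.82; Orozco 4,550/11,848 × $146,055 = 56,089.66; Tam 1,990/11,848 × $146,055 = 24,531.52.
Rounded to nearest $1: Petrov $30,843; Kowalski $5,831; Nwosu $28,760; Orozco $56,090; Tam $24,532. Sum = $146,056.
Difference $146,055 − $146,056 = −$1 applied to largest ownership shares (Orozco): Orozco becomes $56,089.

Petrov: $30,843 · Kowalski: $5,831 · Nwosu: $28,760 · Orozco: $56,089 · Tam: $24,532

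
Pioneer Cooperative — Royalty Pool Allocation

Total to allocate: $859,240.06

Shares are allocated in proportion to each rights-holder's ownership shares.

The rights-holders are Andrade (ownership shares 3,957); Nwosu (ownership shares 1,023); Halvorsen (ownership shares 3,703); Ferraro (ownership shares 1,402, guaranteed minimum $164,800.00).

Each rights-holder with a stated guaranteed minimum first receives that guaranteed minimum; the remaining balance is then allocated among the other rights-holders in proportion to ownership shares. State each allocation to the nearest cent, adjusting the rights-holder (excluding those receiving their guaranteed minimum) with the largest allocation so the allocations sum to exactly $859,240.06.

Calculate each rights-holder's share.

Minimums first: Ferraro $164,800.00. Remaining pool $694,440.06.
Remaining pool split over remaining ownership shares 8,683: Andrade 316,468.8837 → $316,468.88; Nwosu 81,816.4438 → $81,816.44; Halvorsen 296,154.7325 → $296,154.73.
Rounding difference +$0.01 applied to Andrade → $316,468.89.

Andrade: $316,468.89; Nwosu: $81,816.44; Halvorsen: $296,154.73; Ferraro: $164,800.00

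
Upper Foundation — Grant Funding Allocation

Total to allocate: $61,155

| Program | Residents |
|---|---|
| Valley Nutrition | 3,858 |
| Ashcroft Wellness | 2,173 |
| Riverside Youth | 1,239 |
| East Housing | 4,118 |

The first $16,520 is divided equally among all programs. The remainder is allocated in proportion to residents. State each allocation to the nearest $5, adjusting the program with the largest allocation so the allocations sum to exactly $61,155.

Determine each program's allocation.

First tranche $16,520 split equally: $4,130 each.
Remainder $44,635 by residents (total 11,388): Valley Nutrition 15,121.34 → $15,120; Ashcroft Wellness 8,517.02 → $8,515; Riverside Youth 4,856.23 → $4,855; East Housing 16,140.40 → $16,140.
Rounding difference +$5 on remainder applied to East Housing.
Totals: Valley Nutrition $4,130 + $15,120 = $19,250; Ashcroft Wellness $4,130 + $8,515 = $12,645; Riverside Youth $4,130 + $4,855 = $8,985; East Housing $4,130 + $16,145 = $20,275.

Valley Nutrition: $19,250 · Ashcroft Wellness: $12,645 · Riverside Youth: $8,985 · East Housing: $20,275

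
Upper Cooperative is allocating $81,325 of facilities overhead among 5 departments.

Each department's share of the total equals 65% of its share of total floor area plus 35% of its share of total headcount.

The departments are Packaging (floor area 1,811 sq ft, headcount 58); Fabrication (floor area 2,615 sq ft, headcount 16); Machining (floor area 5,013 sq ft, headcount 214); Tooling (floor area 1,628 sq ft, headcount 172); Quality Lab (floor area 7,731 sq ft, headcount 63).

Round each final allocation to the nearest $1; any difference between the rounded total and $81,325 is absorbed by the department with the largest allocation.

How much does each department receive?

Totals — floor area 18,798, headcount 523.
Composite weights (65% floor area + 35% headcount): Packaging 0.1014; Fabrication 0.1011; Machining 0.3166; Tooling 0.1714; Quality Lab 0.3095.
Unrounded shares: Packaging 8,249.25; Fabrication 8,224.34; Machining 25,743.63; Tooling 13,938.97; Quality Lab 25,168.81.
Rounded to nearest $1: Packaging $8,249; Fabrication $8,224; Machining $25,744; Tooling $13,939; Quality Lab $25,169. Sum = $81,325.
Sum already equals the total — no adjustment.

Packaging: $8,249 · Fabrication: $8,224 · Machining: $25,744 · Tooling: $13,939 · Quality Lab: $25,169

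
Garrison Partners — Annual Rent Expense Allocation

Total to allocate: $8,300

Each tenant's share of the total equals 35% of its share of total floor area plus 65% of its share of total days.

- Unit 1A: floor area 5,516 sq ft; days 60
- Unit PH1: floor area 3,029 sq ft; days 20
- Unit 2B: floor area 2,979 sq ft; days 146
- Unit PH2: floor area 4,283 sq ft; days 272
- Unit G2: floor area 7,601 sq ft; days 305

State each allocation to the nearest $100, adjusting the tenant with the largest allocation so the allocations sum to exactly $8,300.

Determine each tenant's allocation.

Unit 1A: $1,100 · Unit PH1: $500 · Unit 2B: $1,400 · Unit PH2: $2,400 · Unit G2: $2,900

Totals — floor area 23,408, days 803.
Composite weights (35% floor area + 65% days): Unit 1A 0.1310; Unit PH1 0.0615; Unit 2B 0.1627; Unit PH2 0.2842; Unit G2 0.3605.
Unrounded shares: Unit 1A 1,087.66; Unit PH1 510.28; Unit 2B 1,350.61; Unit PH2 2,358.98; Unit G2 2,992.47.
After rounding ($100): Unit 1A $1,100; Unit PH1 $500; Unit 2B $1,400; Unit PH2 $2,400; Unit G2 $3,000. Sum = $8,400.
Difference $8,300 − $8,400 = −$100 applied to largest allocation (Unit G2): Unit G2 becomes $2,900.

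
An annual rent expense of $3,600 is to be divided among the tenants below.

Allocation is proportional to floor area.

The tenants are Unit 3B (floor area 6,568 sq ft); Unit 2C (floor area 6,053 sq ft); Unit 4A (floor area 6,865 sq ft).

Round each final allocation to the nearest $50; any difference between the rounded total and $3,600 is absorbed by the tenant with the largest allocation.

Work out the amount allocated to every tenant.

Sum of floor area: 19,486.
Unrounded shares: Unit 3B 6,568/19,486 × $3,600 = 1,213.43; Unit 2C 6,053/19,486 × $3,600 = 1,118.28; Unit 4A 6,865/19,486 × $3,600 = 1,268.30.
At nearest $50: Unit 3B $1,200; Unit 2C $1,100; Unit 4A $1,250. Sum = $3,550.
Difference $3,600 − $3,550 = +$50 applied to largest allocation (Unit 4A): Unit 4A becomes $1,300.

Unit 3B: $1,200 | Unit 2C: $1,100 | Unit 4A: $1,300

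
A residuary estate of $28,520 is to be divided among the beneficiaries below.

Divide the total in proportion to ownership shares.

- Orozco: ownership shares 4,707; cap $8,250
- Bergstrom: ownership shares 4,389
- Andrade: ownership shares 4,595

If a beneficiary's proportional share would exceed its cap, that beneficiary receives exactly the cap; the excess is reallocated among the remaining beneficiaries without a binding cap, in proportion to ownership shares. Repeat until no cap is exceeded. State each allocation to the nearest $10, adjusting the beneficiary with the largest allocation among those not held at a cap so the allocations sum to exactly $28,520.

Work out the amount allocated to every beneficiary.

Orozco: $8,250; Bergstrom: $9,900; Andrade: $10,370

Combined ownership shares = 13,691.
Unconstrained shares: Orozco 9,805.25; Bergstrom 9,142.81; Andrade 9,571.94.
Cap binds for Orozco ($8,250); residual $20,270 reallocated over remaining ownership shares 8,984.
Shares after redistribution: Bergstrom 9,902.61 → $9,900; Andrade 10,367.39 → $10,370.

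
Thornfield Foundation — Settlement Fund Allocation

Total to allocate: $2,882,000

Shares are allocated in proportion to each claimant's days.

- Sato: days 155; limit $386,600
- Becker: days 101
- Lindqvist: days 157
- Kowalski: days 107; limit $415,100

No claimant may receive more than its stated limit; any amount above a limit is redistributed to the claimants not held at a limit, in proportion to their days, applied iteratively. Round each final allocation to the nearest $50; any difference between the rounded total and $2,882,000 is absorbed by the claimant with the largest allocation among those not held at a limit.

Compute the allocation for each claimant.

Total days = 520.
Unconstrained shares: Sato 859,057.69; Becker 559,773.08; Lindqvist 870,142.31; Kowalski 593,026.92.
Capped: Sato ($386,600), Kowalski ($415,100); remaining pool $2,080,300 reallocated over remaining days 258.
Redistributed shares: Becker 814,381.01 → $814,400; Lindqvist 1,265,918.99 → $1,265,900.

Sato: $386,600 | Becker: $814,400 | Lindqvist: $1,265,900 | Kowalski: $415,100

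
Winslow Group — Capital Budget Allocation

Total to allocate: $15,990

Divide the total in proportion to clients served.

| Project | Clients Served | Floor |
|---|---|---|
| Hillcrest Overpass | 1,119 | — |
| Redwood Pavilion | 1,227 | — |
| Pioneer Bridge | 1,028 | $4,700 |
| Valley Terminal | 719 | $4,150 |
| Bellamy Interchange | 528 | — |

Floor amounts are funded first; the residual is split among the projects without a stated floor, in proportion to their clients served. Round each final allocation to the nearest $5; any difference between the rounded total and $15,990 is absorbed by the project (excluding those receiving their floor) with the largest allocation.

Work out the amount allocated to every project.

Hillcrest Overpass: $2,780 | Redwood Pavilion: $3,050 | Pioneer Bridge: $4,700 | Valley Terminal: $4,150 | Bellamy Interchange: $1,310

Minimums first: Pioneer Bridge $4,700; Valley Terminal $4,150. Remaining pool $7,140.
Remaining pool split over remaining clients served 2,874: Hillcrest Overpass 2,779.98 → $2,780; Redwood Pavilion 3,048.29 → $3,050; Bellamy Interchange 1,311.73 → $1,310.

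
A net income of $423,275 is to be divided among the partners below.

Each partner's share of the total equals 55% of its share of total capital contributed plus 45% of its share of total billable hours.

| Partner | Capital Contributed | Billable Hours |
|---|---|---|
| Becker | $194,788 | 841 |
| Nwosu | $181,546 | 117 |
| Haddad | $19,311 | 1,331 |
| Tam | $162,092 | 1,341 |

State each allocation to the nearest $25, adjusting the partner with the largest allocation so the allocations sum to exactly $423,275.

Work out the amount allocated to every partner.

Becker: $125,425 | Nwosu: $81,925 | Haddad: $77,900 | Tam: $138,025

Capital contributed total 557,737; billable hours total 3,630.
Blended shares (55% capital contributed + 45% billable hours): Becker 0.2963; Nwosu 0.1935; Haddad 0.1840; Tam 0.3261.
Unrounded shares: Becker 125,434.19; Nwosu 81,917.13; Haddad 77,900.85; Tam 138,022.83.
After rounding ($25): Becker $125,425; Nwosu $81,925; Haddad $77,900; Tam $138,025. Sum = $423,275.
Rounded total matches; no reconciliation needed.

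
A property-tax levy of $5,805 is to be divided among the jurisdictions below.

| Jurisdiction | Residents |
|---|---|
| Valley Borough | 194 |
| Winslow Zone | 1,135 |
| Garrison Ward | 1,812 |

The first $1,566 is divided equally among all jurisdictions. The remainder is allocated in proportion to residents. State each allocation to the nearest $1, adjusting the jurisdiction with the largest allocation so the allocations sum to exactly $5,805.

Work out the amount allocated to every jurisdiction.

Valley Borough: $784; Winslow Zone: $2,054; Garrison Ward: $2,967

First tranche $1,566 split equally: $522 each.
Remainder $4,239 by residents (total 3,141): Valley Borough 261.82 → $262; Winslow Zone 1,531.76 → $1,532; Garrison Ward 2,445.42 → $2,445.
Totals: Valley Borough $522 + $262 = $784; Winslow Zone $522 + $1,532 = $2,054; Garrison Ward $522 + $2,445 = $2,967.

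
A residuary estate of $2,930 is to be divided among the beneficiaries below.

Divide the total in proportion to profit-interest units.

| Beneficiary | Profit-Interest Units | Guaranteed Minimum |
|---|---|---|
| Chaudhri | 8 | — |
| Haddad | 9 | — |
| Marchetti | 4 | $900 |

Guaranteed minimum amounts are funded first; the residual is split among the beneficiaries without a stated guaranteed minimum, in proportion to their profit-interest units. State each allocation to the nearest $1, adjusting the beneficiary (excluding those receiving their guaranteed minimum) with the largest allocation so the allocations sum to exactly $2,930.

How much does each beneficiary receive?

Guaranteed amounts: Marchetti $900. Balance $2,030.
Balance split over remaining profit-interest units 17: Chaudhri 955.29 → $955; Haddad 1,074.71 → $1,075.

Chaudhri: $955 · Haddad: $1,075 · Marchetti: $900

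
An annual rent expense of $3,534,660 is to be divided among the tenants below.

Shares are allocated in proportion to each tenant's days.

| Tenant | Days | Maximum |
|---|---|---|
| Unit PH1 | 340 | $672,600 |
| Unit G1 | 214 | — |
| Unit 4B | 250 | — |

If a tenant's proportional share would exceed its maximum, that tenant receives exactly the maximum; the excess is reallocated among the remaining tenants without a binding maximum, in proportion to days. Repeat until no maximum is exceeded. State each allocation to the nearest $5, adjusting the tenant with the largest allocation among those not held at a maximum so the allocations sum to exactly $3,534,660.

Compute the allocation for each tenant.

Unit PH1: $672,600; Unit G1: $1,320,000; Unit 4B: $1,542,060

Total days = 804.
Unconstrained shares: Unit PH1 1,494,756.72; Unit G1 940,817.46; Unit 4B 1,099,085.82.
Capped: Unit PH1 ($672,600); remaining pool $2,862,060 reallocated over remaining days 464.
Shares after redistribution: Unit G1 1,320,001.81 → $1,320,000; Unit 4B 1,542,058.19 → $1,542,060.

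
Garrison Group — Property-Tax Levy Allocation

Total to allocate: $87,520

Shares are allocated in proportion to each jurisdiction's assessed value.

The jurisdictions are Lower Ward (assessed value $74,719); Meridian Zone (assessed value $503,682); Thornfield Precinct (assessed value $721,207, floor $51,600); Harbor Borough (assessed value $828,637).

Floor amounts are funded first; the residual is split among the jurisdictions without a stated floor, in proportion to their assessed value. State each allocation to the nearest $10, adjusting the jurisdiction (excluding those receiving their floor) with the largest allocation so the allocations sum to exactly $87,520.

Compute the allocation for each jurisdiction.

Minimums first: Thornfield Precinct $51,600. Balance $35,920.
Balance split over remaining assessed value 1,407,038: Lower Ward 1,907.49 → $1,910; Meridian Zone 12,858.40 → $12,860; Harbor Borough 21,154.11 → $21,150.

Lower Ward: $1,910 | Meridian Zone: $12,860 | Thornfield Precinct: $51,600 | Harbor Borough: $21,150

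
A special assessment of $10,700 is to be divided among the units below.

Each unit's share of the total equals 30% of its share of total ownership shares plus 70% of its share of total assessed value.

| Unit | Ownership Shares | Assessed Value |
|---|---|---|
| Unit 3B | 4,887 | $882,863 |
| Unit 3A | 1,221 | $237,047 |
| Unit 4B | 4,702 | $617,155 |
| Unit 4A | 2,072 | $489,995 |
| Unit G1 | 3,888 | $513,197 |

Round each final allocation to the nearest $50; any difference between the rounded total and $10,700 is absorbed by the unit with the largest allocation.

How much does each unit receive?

Unit 3B: $3,300 · Unit 3A: $900 · Unit 4B: $2,600 · Unit 4A: $1,750 · Unit G1: $2,150

Ownership shares total 16,770; assessed value total 2,740,257.
Combined weights (30% ownership shares + 70% assessed value): Unit 3B 0.3130; Unit 3A 0.0824; Unit 4B 0.2418; Unit 4A 0.1622; Unit G1 0.2006.
Unrounded shares: Unit 3B 3,348.58; Unit 3A 881.64; Unit 4B 2,586.91; Unit 4A 1,735.92; Unit G1 2,146.95.
After rounding ($50): Unit 3B $3,350; Unit 3A $900; Unit 4B $2,600; Unit 4A $1,750; Unit G1 $2,150. Sum = $10,750.
Difference $10,700 − $10,750 = −$50 applied to largest allocation (Unit 3B): Unit 3B becomes $3,300.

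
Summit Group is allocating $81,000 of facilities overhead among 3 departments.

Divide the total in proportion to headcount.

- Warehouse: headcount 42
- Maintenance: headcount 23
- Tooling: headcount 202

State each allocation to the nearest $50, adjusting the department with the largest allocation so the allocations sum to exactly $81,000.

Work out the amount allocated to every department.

Combined headcount = 267.
Pro-rata amounts: Warehouse 42/267 × $81,000 = 12,741.57; Maintenance 23/267 × $81,000 = 6,977.53; Tooling 202/267 × $81,000 = 61,280.90.
At nearest $50: Warehouse $12,750; Maintenance $7,000; Tooling $61,300. Sum = $81,050.
Difference $81,000 − $81,050 = −$50 applied to largest allocation (Tooling): Tooling becomes $61,250.

Warehouse: $12,750; Maintenance: $7,000; Tooling: $61,250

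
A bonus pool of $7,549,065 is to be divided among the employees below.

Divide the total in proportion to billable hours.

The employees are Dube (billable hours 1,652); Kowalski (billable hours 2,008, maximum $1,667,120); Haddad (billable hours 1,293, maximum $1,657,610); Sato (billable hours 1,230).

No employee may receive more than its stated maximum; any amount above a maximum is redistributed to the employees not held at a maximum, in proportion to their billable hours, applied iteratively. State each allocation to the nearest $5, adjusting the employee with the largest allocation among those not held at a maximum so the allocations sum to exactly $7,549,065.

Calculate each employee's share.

Dube: $2,421,445 | Kowalski: $1,667,120 | Haddad: $1,657,610 | Sato: $1,802,890

Total billable hours = 6,183.
Pro-rata shares before constraints: Dube 2,016,991.00; Kowalski 2,451,645.24; Haddad 1,578,673.95; Sato 1,501,754.80.
Cap binds for Kowalski ($1,667,120); residual $5,881,945 reallocated over remaining billable hours 4,175.
Cap binds for Haddad ($1,657,610); residual $4,224,335 reallocated over remaining billable hours 2,882.
Shares after redistribution: Dube 2,421,443.93 → $2,421,445; Sato 1,802,891.07 → $1,802,890.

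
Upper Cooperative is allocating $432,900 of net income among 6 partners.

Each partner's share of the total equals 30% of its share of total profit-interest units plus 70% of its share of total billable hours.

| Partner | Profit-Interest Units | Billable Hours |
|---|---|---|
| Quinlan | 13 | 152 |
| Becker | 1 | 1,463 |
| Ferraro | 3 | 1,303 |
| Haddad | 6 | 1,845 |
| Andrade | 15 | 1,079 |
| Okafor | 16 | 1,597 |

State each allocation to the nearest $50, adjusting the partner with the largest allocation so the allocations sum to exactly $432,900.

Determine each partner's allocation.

Totals — profit-interest units 54, billable hours 7,439.
Blended shares (30% profit-interest units + 70% billable hours): Quinlan 0.0865; Becker 0.1432; Ferraro 0.1393; Haddad 0.2069; Andrade 0.1849; Okafor 0.2392.
Proportional shares: Quinlan 37,456.77; Becker 62,000.76; Ferraro 60,293.11; Haddad 89,586.65; Andrade 80,028.40; Okafor 103,534.30.
Rounded to nearest $50: Quinlan $37,450; Becker $62,000; Ferraro $60,300; Haddad $89,600; Andrade $80,050; Okafor $103,550. Sum = $432,950.
Difference $432,900 − $432,950 = −$50 applied to largest allocation (Okafor): Okafor becomes $103,500.

Quinlan: $37,450; Becker: $62,000; Ferraro: $60,300; Haddad: $89,600; Andrade: $80,050; Okafor: $103,500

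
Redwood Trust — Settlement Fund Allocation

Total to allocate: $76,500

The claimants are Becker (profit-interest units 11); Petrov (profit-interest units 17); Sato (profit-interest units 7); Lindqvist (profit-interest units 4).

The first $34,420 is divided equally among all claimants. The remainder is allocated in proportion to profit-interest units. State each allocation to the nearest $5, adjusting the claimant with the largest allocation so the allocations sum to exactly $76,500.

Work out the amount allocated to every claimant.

Becker: $20,475 | Petrov: $26,945 | Sato: $16,160 | Lindqvist: $12,920

$34,420 shared equally gives $8,605 per claimant.
Remainder $42,080 by profit-interest units (total 39): Becker 11,868.72 → $11,870; Petrov 18,342.56 → $18,345; Sato 7,552.82 → $7,555; Lindqvist 4,315.90 → $4,315.
Rounding difference −$5 on remainder applied to Petrov.
Totals: Becker $8,605 + $11,870 = $20,475; Petrov $8,605 + $18,340 = $26,945; Sato $8,605 + $7,555 = $16,160; Lindqvist $8,605 + $4,315 = $12,920.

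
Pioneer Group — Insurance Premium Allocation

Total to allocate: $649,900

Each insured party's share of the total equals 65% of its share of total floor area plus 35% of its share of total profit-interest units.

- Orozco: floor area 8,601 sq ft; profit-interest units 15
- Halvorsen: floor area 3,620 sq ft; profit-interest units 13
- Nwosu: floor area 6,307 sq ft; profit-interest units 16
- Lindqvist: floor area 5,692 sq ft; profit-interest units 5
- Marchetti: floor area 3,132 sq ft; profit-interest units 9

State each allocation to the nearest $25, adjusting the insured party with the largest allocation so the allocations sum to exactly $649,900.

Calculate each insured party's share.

Orozco: $191,650 | Halvorsen: $106,900 | Nwosu: $160,150 | Lindqvist: $107,525 | Marchetti: $83,675

Totals — floor area 27,352, profit-interest units 58.
Blended shares (65% floor area + 35% profit-interest units): Orozco 0.2949; Halvorsen 0.1645; Nwosu 0.2464; Lindqvist 0.1654; Marchetti 0.1287.
Pro-rata amounts: Orozco 191,664.37; Halvorsen 106,892.23; Nwosu 160,156.74; Lindqvist 107,518.53; Marchetti 83,668.13.
At nearest $25: Orozco $191,675; Halvorsen $106,900; Nwosu $160,150; Lindqvist $107,525; Marchetti $83,675. Sum = $649,925.
Difference $649,900 − $649,925 = −$25 applied to largest allocation (Orozco): Orozco becomes $191,650.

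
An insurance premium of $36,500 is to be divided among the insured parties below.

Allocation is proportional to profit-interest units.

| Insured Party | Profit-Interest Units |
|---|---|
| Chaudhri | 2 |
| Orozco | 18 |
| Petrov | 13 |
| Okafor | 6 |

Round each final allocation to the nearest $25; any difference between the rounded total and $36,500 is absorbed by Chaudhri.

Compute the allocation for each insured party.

Chaudhri: $1,850 · Orozco: $16,850 · Petrov: $12,175 · Okafor: $5,625

Sum of profit-interest units: 39.
Proportional shares: Chaudhri 2/39 × $36,500 = 1,871.79; Orozco 18/39 × $36,500 = 16,846.15; Petrov 13/39 × $36,500 = 12,166.67; Okafor 6/39 × $36,500 = 5,615.38.
At nearest $25: Chaudhri $1,875; Orozco $16,850; Petrov $12,175; Okafor $5,625. Sum = $36,525.
Difference $36,500 − $36,525 = −$25 applied to Chaudhri: Chaudhri becomes $1,850.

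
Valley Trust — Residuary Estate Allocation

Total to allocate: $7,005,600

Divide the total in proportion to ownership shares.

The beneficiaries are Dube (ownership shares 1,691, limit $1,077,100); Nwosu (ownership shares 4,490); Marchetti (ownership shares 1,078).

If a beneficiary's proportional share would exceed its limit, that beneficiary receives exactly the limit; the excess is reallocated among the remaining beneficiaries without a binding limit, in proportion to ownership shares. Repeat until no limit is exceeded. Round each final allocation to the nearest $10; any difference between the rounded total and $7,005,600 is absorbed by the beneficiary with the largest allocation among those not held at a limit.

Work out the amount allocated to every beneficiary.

Dube: $1,077,100 | Nwosu: $4,780,700 | Marchetti: $1,147,800

Combined ownership shares = 7,259.
Proportional shares (ignoring caps): Dube 1,631,969.91; Nwosu 4,333,261.33; Marchetti 1,040,368.76.
Held at cap: Dube ($1,077,100); balance $5,928,500 reallocated over remaining ownership shares 5,568.
Shares after redistribution: Nwosu 4,780,704.92 → $4,780,700; Marchetti 1,147,795.08 → $1,147,800.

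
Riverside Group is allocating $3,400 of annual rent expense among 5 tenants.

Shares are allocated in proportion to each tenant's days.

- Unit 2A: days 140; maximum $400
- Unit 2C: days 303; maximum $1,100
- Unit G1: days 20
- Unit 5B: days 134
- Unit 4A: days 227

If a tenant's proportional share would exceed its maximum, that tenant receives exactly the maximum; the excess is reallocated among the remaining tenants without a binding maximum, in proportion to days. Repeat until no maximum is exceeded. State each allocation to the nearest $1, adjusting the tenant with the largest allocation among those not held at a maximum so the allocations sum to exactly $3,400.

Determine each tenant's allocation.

Unit 2A: $400 · Unit 2C: $1,100 · Unit G1: $100 · Unit 5B: $668 · Unit 4A: $1,132

Total days = 824.
Proportional shares (ignoring caps): Unit 2A 577.67; Unit 2C 1,250.24; Unit G1 82.52; Unit 5B 552.91; Unit 4A 936.65.
Cap binds for Unit 2A ($400), Unit 2C ($1,100); residual $1,900 reallocated over remaining days 381.
Remaining shares: Unit G1 99.74 → $100; Unit 5B 668.24 → $668; Unit 4A 1,132.02 → $1,132.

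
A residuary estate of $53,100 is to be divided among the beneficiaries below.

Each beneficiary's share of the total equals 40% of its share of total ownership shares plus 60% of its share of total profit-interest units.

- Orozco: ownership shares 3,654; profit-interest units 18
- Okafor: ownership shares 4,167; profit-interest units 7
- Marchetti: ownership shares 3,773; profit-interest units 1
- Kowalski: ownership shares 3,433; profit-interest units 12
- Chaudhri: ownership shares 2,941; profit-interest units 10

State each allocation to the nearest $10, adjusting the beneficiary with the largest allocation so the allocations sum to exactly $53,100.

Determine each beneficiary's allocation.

Totals — ownership shares 17,968, profit-interest units 48.
Composite weights (40% ownership shares + 60% profit-interest units): Orozco 0.3063; Okafor 0.1803; Marchetti 0.0965; Kowalski 0.2264; Chaudhri 0.1905.
Pro-rata amounts: Orozco 16,266.90; Okafor 9,572.07; Marchetti 5,123.82; Kowalski 12,023.15; Chaudhri 10,114.06.
At nearest $10: Orozco $16,270; Okafor $9,570; Marchetti $5,120; Kowalski $12,020; Chaudhri $10,110. Sum = $53,090.
Difference $53,100 − $53,090 = +$10 applied to largest allocation (Orozco): Orozco becomes $16,280.

Orozco: $16,280 | Okafor: $9,570 | Marchetti: $5,120 | Kowalski: $12,020 | Chaudhri: $10,110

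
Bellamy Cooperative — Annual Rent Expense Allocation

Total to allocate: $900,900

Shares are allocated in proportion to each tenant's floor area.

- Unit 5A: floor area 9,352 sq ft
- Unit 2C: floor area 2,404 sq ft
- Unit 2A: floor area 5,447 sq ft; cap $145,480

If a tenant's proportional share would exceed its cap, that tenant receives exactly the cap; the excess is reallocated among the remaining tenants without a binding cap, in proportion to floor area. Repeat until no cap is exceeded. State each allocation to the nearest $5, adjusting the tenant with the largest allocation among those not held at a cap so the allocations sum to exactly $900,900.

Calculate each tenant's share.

Unit 5A: $600,945 · Unit 2C: $154,475 · Unit 2A: $145,480

Sum of floor area: 17,203.
Unconstrained shares: Unit 5A 489,752.76; Unit 2C 125,894.53; Unit 2A 285,252.71.
Held at cap: Unit 2A ($145,480); remaining pool $755,420 reallocated over remaining floor area 11,756.
Redistributed shares: Unit 5A 600,943.16 → $600,945; Unit 2C 154,476.84 → $154,475.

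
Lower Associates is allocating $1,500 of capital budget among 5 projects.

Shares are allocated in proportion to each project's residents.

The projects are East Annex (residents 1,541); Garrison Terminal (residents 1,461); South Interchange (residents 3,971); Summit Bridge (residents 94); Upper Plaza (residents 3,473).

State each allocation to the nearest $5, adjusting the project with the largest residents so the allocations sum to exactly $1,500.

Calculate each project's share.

Sum of residents: 10,540.
Unrounded shares: East Annex 1,541/10,540 × $1,500 = 219.31; Garrison Terminal 1,461/10,540 × $1,500 = 207.92; South Interchange 3,971/10,540 × $1,500 = 565.13; Summit Bridge 94/10,540 × $1,500 = 13.38; Upper Plaza 3,473/10,540 × $1,500 = 494.26.
Rounded to nearest $5: East Annex $220; Garrison Terminal $210; South Interchange $565; Summit Bridge $15; Upper Plaza $495. Sum = $1,505.
Difference $1,500 − $1,505 = −$5 applied to largest residents (South Interchange): South Interchange becomes $560.

East Annex: $220; Garrison Terminal: $210; South Interchange: $560; Summit Bridge: $15; Upper Plaza: $495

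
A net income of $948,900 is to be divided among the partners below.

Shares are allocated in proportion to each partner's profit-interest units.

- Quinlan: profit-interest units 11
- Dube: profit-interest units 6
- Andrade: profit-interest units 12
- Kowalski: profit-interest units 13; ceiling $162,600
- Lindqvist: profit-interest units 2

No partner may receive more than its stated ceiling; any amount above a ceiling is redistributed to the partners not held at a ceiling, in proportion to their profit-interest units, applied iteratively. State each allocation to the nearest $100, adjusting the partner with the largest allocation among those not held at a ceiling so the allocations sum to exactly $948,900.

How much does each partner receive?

Combined profit-interest units = 44.
Pro-rata shares before constraints: Quinlan 237,225.00; Dube 129,395.45; Andrade 258,790.91; Kowalski 280,356.82; Lindqvist 43,131.82.
Capped: Kowalski ($162,600); balance $786,300 reallocated over remaining profit-interest units 31.
Remaining shares: Quinlan 279,009.68 → $279,000; Dube 152,187.10 → $152,200; Andrade 304,374.19 → $304,400; Lindqvist 50,729.03 → $50,700.

Quinlan: $279,000; Dube: $152,200; Andrade: $304,400; Kowalski: $162,600; Lindqvist: $50,700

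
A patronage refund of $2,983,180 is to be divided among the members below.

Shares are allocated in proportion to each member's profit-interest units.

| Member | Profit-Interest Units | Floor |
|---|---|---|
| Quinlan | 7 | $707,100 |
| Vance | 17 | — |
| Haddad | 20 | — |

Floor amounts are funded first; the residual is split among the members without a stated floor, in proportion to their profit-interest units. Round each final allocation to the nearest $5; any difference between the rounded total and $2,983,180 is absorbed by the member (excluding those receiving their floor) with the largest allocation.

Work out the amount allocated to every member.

Fund the minimums — Quinlan $707,100. Remaining pool $2,276,080.
Remaining pool split over remaining profit-interest units 37: Vance 1,045,766.49 → $1,045,765; Haddad 1,230,313.51 → $1,230,315.

Quinlan: $707,100 · Vance: $1,045,765 · Haddad: $1,230,315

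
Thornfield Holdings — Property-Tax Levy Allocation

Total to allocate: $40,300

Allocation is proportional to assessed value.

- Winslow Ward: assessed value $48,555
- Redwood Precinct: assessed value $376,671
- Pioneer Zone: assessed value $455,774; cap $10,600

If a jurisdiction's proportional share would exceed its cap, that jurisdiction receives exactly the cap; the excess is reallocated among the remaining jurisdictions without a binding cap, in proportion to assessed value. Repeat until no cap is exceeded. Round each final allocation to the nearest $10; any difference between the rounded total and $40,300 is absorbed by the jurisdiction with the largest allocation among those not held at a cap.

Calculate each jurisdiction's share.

Sum of assessed value: 881,000.
Proportional shares (ignoring caps): Winslow Ward 2,221.07; Redwood Precinct 17,230.24; Pioneer Zone 20,848.69.
Cap binds for Pioneer Zone ($10,600); residual $29,700 reallocated over remaining assessed value 425,226.
Remaining shares: Winslow Ward 3,391.33 → $3,390; Redwood Precinct 26,308.67 → $26,310.

Winslow Ward: $3,390 · Redwood Precinct: $26,310 · Pioneer Zone: $10,600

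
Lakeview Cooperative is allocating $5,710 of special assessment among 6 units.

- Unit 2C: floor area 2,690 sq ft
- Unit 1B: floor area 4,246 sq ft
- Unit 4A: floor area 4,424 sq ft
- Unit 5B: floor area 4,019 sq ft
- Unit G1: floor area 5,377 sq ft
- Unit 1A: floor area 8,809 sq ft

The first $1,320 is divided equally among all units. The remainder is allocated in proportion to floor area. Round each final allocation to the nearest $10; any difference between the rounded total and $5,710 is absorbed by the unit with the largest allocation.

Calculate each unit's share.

$1,320 shared equally gives $220 per unit.
Remainder $4,390 by floor area (total 29,565): Unit 2C 399.43 → $400; Unit 1B 630.47 → $630; Unit 4A 656.90 → $660; Unit 5B 596.77 → $600; Unit G1 798.41 → $800; Unit 1A 1,308.02 → $1,310.
Rounding difference −$10 on remainder applied to Unit 1A.
Totals: Unit 2C $220 + $400 = $620; Unit 1B $220 + $630 = $850; Unit 4A $220 + $660 = $880; Unit 5B $220 + $600 = $820; Unit G1 $220 + $800 = $1,020; Unit 1A $220 + $1,300 = $1,520.

Unit 2C: $620; Unit 1B: $850; Unit 4A: $880; Unit 5B: $820; Unit G1: $1,020; Unit 1A: $1,520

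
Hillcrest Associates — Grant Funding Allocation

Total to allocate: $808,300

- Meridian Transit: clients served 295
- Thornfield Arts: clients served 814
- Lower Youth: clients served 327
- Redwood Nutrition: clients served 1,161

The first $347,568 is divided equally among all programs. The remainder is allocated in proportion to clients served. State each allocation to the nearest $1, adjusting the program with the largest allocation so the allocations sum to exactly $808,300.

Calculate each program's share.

Meridian Transit: $139,228 · Thornfield Arts: $231,303 · Lower Youth: $144,905 · Redwood Nutrition: $292,864

$347,568 shared equally gives $86,892 per program.
Remainder $460,732 by clients served (total 2,597): Meridian Transit 52,335.75 → $52,336; Thornfield Arts 144,411.19 → $144,411; Lower Youth 58,012.85 → $58,013; Redwood Nutrition 205,972.22 → $205,972.
Totals: Meridian Transit $86,892 + $52,336 = $139,228; Thornfield Arts $86,892 + $144,411 = $231,303; Lower Youth $86,892 + $58,013 = $144,905; Redwood Nutrition $86,892 + $205,972 = $292,864.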